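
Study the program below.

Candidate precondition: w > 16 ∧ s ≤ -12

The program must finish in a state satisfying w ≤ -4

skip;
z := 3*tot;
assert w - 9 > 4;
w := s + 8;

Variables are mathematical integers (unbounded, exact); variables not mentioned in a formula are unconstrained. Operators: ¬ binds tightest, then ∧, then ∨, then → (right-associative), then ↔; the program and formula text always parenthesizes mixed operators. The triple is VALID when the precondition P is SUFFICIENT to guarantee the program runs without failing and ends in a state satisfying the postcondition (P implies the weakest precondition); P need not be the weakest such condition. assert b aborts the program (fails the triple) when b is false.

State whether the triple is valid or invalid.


Working backward. After the program, w ≤ -4 must hold.
Before w := s + 8: s ≤ -12
Before assert w - 9 > 4: w > 13 ∧ s ≤ -12
Before z := 3*tot: w > 13 ∧ s ≤ -12
Before skip: w > 13 ∧ s ≤ -12
The weakest precondition is w > 13 ∧ s ≤ -12.
Check whether w > 16 ∧ s ≤ -12 implies it.
Every state satisfying the precondition satisfies the weakest precondition: the implication holds.
Answer: valid


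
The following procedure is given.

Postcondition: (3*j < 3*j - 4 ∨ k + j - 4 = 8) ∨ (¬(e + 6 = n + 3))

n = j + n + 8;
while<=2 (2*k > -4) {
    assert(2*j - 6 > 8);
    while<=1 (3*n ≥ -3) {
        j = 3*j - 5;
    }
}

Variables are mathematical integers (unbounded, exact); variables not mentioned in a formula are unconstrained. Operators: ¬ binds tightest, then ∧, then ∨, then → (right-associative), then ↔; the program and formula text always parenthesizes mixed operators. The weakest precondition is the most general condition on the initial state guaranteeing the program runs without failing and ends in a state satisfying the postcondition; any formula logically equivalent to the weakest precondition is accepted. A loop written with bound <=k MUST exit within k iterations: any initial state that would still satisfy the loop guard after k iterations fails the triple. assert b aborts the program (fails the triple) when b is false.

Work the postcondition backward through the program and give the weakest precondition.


Working backward. After the program, the postcondition (3*j < 3*j - 4 ∨ k + j - 4 = 8) ∨ (¬(e + 6 = n + 3)) must hold; in canonical form it is j + k = 12 ∨ (¬(e = n - 3)).
Before the loop (bound <=2), unroll the exhaustion recursion (WP_0 = exit-now case; WP_j = one more guarded iteration, up to j = 2):
  WP_0: (¬(2*k > -4)) ∧ (j + k = 12 ∨ (¬(e = n - 3)))
  WP_1: (2*k > -4 → (2*j > 14 ∧ (3*n ≥ -3 → ((¬(3*n ≥ -3)) ∧ (¬(2*k > -4)) ∧ (3*j + k = 17 ∨ (¬(e = n - 3))))) ∧ ((¬(3*n ≥ -3)) → ((¬(2*k > -4)) ∧ (j + k = 12 ∨ (¬(e = n - 3))))))) ∧ ((¬(2*k > -4)) → (j + k = 12 ∨ (¬(e = n - 3))))
  WP_2: (2*k > -4 → (2*j > 14 ∧ (3*n ≥ -3 → ((¬(3*n ≥ -3)) ∧ (2*k > -4 → (6*j > 24 ∧ (3*n ≥ -3 → ((¬(3*n ≥ -3)) ∧ (¬(2*k > -4)) ∧ (9*j + k = 32 ∨ (¬(e = n - 3))))) ∧ ((¬(3*n ≥ -3)) → ((¬(2*k > -4)) ∧ (3*j + k = 17 ∨ (¬(e = n - 3))))))) ∧ ((¬(2*k > -4)) → (3*j + k = 17 ∨ (¬(e = n - 3)))))) ∧ ((¬(3*n ≥ -3)) → ((2*k > -4 → (2*j > 14 ∧ (3*n ≥ -3 → ((¬(3*n ≥ -3)) ∧ (¬(2*k > -4)) ∧ (3*j + k = 17 ∨ (¬(e = n - 3))))) ∧ ((¬(3*n ≥ -3)) → ((¬(2*k > -4)) ∧ (j + k = 12 ∨ (¬(e = n - 3))))))) ∧ ((¬(2*k > -4)) → (j + k = 12 ∨ (¬(e = n - 3)))))))) ∧ ((¬(2*k > -4)) → (j + k = 12 ∨ (¬(e = n - 3))))
So before the loop: (2*k > -4 → (2*j > 14 ∧ (3*n ≥ -3 → ((¬(3*n ≥ -3)) ∧ (2*k > -4 → (6*j > 24 ∧ (3*n ≥ -3 → ((¬(3*n ≥ -3)) ∧ (¬(2*k > -4)) ∧ (9*j + k = 32 ∨ (¬(e = n - 3))))) ∧ ((¬(3*n ≥ -3)) → ((¬(2*k > -4)) ∧ (3*j + k = 17 ∨ (¬(e = n - 3))))))) ∧ ((¬(2*k > -4)) → (3*j + k = 17 ∨ (¬(e = n - 3)))))) ∧ ((¬(3*n ≥ -3)) → ((2*k > -4 → (2*j > 14 ∧ (3*n ≥ -3 → ((¬(3*n ≥ -3)) ∧ (¬(2*k > -4)) ∧ (3*j + k = 17 ∨ (¬(e = n - 3))))) ∧ ((¬(3*n ≥ -3)) → ((¬(2*k > -4)) ∧ (j + k = 12 ∨ (¬(e = n - 3))))))) ∧ ((¬(2*k > -4)) → (j + k = 12 ∨ (¬(e = n - 3)))))))) ∧ ((¬(2*k > -4)) → (j + k = 12 ∨ (¬(e = n - 3))))
Before n := j + n + 8: (2*k > -4 → (2*j > 14 ∧ (3*j + 3*n ≥ -27 → ((¬(3*j + 3*n ≥ -27)) ∧ (2*k > -4 → (6*j > 24 ∧ (3*j + 3*n ≥ -27 → ((¬(3*j + 3*n ≥ -27)) ∧ (¬(2*k > -4)) ∧ (9*j + k = 32 ∨ (¬(e = j + n + 5))))) ∧ ((¬(3*j + 3*n ≥ -27)) → ((¬(2*k > -4)) ∧ (3*j + k = 17 ∨ (¬(e = j + n + 5))))))) ∧ ((¬(2*k > -4)) → (3*j + k = 17 ∨ (¬(e = j + n + 5)))))) ∧ ((¬(3*j + 3*n ≥ -27)) → ((2*k > -4 → (2*j > 14 ∧ (3*j + 3*n ≥ -27 → ((¬(3*j + 3*n ≥ -27)) ∧ (¬(2*k > -4)) ∧ (3*j + k = 17 ∨ (¬(e = j + n + 5))))) ∧ ((¬(3*j + 3*n ≥ -27)) → ((¬(2*k > -4)) ∧ (j + k = 12 ∨ (¬(e = j + n + 5))))))) ∧ ((¬(2*k > -4)) → (j + k = 12 ∨ (¬(e = j + n + 5)))))))) ∧ ((¬(2*k > -4)) → (j + k = 12 ∨ (¬(e = j + n + 5))))
Answer: WP = (2*k > -4 → (2*j > 14 ∧ (3*j + 3*n ≥ -27 → ((¬(3*j + 3*n ≥ -27)) ∧ (2*k > -4 → (6*j > 24 ∧ (3*j + 3*n ≥ -27 → ((¬(3*j + 3*n ≥ -27)) ∧ (¬(2*k > -4)) ∧ (9*j + k = 32 ∨ (¬(e = j + n + 5))))) ∧ ((¬(3*j + 3*n ≥ -27)) → ((¬(2*k > -4)) ∧ (3*j + k = 17 ∨ (¬(e = j + n + 5))))))) ∧ ((¬(2*k > -4)) → (3*j + k = 17 ∨ (¬(e = j + n + 5)))))) ∧ ((¬(3*j + 3*n ≥ -27)) → ((2*k > -4 → (2*j > 14 ∧ (3*j + 3*n ≥ -27 → ((¬(3*j + 3*n ≥ -27)) ∧ (¬(2*k > -4)) ∧ (3*j + k = 17 ∨ (¬(e = j + n + 5))))) ∧ ((¬(3*j + 3*n ≥ -27)) → ((¬(2*k > -4)) ∧ (j + k = 12 ∨ (¬(e = j + n + 5))))))) ∧ ((¬(2*k > -4)) → (j + k = 12 ∨ (¬(e = j + n + 5)))))))) ∧ ((¬(2*k > -4)) → (j + k = 12 ∨ (¬(e = j + n + 5))))


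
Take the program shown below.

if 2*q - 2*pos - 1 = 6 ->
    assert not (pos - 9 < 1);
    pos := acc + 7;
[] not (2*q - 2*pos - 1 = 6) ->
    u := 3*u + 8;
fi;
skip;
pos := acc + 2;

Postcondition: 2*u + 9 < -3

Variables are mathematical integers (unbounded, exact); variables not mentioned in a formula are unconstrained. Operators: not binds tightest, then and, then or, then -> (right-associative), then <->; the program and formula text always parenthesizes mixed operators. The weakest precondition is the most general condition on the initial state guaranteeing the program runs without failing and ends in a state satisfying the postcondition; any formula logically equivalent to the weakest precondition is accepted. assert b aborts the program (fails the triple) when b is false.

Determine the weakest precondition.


Working backward. After the program, the postcondition 2*u + 9 < -3 must hold; in canonical form it is 2*u < -12.
Before pos := acc + 2: 2*u < -12
Before skip: 2*u < -12
Then branch requires (not (pos < 10)) and 2*u < -12; else branch requires 6*u < -28.
Before the if: (2*q = 2*pos + 7 -> ((not (pos < 10)) and 2*u < -12)) and ((not (2*q = 2*pos + 7)) -> 6*u < -28)
Answer: WP = (2*q = 2*pos + 7 -> ((not (pos < 10)) and 2*u < -12)) and ((not (2*q = 2*pos + 7)) -> 6*u < -28)


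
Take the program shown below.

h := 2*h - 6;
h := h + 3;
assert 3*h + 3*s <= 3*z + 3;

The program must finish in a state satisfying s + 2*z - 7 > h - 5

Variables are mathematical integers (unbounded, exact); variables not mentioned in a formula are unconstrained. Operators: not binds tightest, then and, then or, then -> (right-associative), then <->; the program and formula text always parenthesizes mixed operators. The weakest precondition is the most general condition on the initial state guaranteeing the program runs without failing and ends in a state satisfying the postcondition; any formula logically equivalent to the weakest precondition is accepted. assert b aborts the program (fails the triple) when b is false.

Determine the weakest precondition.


Working backward. After the program, the postcondition s + 2*z - 7 > h - 5 must hold; in canonical form it is s + 2*z > h + 2.
Before assert 3*h + 3*s <= 3*z + 3: 3*h + 3*s <= 3*z + 3 and s + 2*z > h + 2
Before h := h + 3: 3*h + 3*s <= 3*z - 6 and s + 2*z > h + 5
Before h := 2*h - 6: 6*h + 3*s <= 3*z + 12 and s + 2*z > 2*h - 1
Answer: WP = 6*h + 3*s <= 3*z + 12 and s + 2*z > 2*h - 1


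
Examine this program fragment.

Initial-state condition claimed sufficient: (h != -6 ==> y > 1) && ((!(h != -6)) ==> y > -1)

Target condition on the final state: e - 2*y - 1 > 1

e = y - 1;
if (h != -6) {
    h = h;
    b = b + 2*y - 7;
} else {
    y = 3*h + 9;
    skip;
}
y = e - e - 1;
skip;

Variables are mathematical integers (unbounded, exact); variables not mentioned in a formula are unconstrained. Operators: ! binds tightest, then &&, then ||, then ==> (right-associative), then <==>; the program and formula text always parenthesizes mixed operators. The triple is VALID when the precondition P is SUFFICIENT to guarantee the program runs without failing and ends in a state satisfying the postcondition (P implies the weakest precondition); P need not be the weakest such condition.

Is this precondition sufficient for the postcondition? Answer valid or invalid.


Working backward. After the program, the postcondition e - 2*y - 1 > 1 must hold; in canonical form it is e > 2*y + 2.
Before skip: e > 2*y + 2
Before y := e - e - 1: e > 0
Then branch requires e > 0; else branch requires e > 0.
Before the if: (h != -6 ==> e > 0) && ((!(h != -6)) ==> e > 0)
Before e := y - 1: (h != -6 ==> y > 1) && ((!(h != -6)) ==> y > 1)
The weakest precondition is (h != -6 ==> y > 1) && ((!(h != -6)) ==> y > 1).
Check whether (h != -6 ==> y > 1) && ((!(h != -6)) ==> y > -1) implies it.
Countermodel: at the initial state h = -6, y = 0, the precondition holds but the weakest precondition fails.
Answer: invalid


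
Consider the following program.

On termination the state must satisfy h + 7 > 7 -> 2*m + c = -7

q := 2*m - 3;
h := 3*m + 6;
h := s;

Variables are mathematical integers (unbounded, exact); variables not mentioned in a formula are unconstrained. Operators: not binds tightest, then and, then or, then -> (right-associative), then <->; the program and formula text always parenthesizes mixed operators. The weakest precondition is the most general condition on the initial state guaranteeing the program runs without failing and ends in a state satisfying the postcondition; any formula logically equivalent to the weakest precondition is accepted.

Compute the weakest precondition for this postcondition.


Working backward. After the program, the postcondition h + 7 > 7 -> 2*m + c = -7 must hold; in canonical form it is h > 0 -> c + 2*m = -7.
Before h := s: s > 0 -> c + 2*m = -7
Before h := 3*m + 6: s > 0 -> c + 2*m = -7
Before q := 2*m - 3: s > 0 -> c + 2*m = -7
Answer: WP = s > 0 -> c + 2*m = -7


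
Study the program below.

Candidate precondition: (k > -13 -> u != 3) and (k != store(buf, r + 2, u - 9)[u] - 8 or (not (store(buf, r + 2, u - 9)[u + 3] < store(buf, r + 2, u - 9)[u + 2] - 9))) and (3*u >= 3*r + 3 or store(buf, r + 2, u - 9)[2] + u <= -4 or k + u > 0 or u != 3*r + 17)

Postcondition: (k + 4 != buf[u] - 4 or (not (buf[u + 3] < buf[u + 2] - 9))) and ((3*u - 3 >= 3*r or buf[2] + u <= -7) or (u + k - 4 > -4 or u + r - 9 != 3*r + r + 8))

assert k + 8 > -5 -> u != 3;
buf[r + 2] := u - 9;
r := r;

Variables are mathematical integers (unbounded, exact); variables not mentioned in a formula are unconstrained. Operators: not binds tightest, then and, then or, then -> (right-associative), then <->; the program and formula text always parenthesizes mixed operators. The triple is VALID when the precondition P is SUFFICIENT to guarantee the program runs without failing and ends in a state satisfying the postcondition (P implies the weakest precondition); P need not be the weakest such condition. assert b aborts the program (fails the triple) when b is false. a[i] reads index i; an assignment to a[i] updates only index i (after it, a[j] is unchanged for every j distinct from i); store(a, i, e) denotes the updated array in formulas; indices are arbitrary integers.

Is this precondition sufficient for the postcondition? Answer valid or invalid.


Working backward. After the program, the postcondition (k + 4 != buf[u] - 4 or (not (buf[u + 3] < buf[u + 2] - 9))) and ((3*u - 3 >= 3*r or buf[2] + u <= -7) or (u + k - 4 > -4 or u + r - 9 != 3*r + r + 8)) must hold; in canonical form it is (k != buf[u] - 8 or (not (buf[u + 3] < buf[u + 2] - 9))) and (3*u >= 3*r + 3 or buf[2] + u <= -7 or k + u > 0 or u != 3*r + 17).
Before r := r: (k != buf[u] - 8 or (not (buf[u + 3] < buf[u + 2] - 9))) and (3*u >= 3*r + 3 or buf[2] + u <= -7 or k + u > 0 or u != 3*r + 17)
Before buf[r + 2] := u - 9: (k != store(buf, r + 2, u - 9)[u] - 8 or (not (store(buf, r + 2, u - 9)[u + 3] < store(buf, r + 2, u - 9)[u + 2] - 9))) and (3*u >= 3*r + 3 or store(buf, r + 2, u - 9)[2] + u <= -7 or k + u > 0 or u != 3*r + 17)
Before assert k + 8 > -5 -> u != 3: (k > -13 -> u != 3) and (k != store(buf, r + 2, u - 9)[u] - 8 or (not (store(buf, r + 2, u - 9)[u + 3] < store(buf, r + 2, u - 9)[u + 2] - 9))) and (3*u >= 3*r + 3 or store(buf, r + 2, u - 9)[2] + u <= -7 or k + u > 0 or u != 3*r + 17)
The weakest precondition is (k > -13 -> u != 3) and (k != store(buf, r + 2, u - 9)[u] - 8 or (not (store(buf, r + 2, u - 9)[u + 3] < store(buf, r + 2, u - 9)[u + 2] - 9))) and (3*u >= 3*r + 3 or store(buf, r + 2, u - 9)[2] + u <= -7 or k + u > 0 or u != 3*r + 17).
Check whether (k > -13 -> u != 3) and (k != store(buf, r + 2, u - 9)[u] - 8 or (not (store(buf, r + 2, u - 9)[u + 3] < store(buf, r + 2, u - 9)[u + 2] - 9))) and (3*u >= 3*r + 3 or store(buf, r + 2, u - 9)[2] + u <= -4 or k + u > 0 or u != 3*r + 17) implies it.
Countermodel: at the initial state buf = {[-10] = 9, [-8] = 5, [-7] = 5, [2] = 4, elsewhere 5}, k = 0, r = -9, u = -10, the precondition holds but the weakest precondition fails.
Answer: invalid


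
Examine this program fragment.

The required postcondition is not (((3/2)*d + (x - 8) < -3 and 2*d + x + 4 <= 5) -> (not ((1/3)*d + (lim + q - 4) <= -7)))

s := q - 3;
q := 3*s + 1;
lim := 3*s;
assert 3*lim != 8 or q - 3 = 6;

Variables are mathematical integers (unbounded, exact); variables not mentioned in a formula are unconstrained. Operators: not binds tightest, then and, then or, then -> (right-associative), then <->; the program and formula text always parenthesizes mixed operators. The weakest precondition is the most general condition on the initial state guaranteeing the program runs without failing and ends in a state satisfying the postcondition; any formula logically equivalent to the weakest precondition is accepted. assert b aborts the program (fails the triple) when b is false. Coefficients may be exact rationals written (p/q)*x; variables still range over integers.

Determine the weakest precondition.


Working backward. After the program, the postcondition not (((3/2)*d + (x - 8) < -3 and 2*d + x + 4 <= 5) -> (not ((1/3)*d + (lim + q - 4) <= -7))) must hold; in canonical form it is not (((3/2)*d + x < 5 and 2*d + x <= 1) -> (not ((1/3)*d + lim + q <= -3))).
Before assert 3*lim != 8 or q - 3 = 6: (3*lim != 8 or q = 9) and (not (((3/2)*d + x < 5 and 2*d + x <= 1) -> (not ((1/3)*d + lim + q <= -3))))
Before lim := 3*s: (9*s != 8 or q = 9) and (not (((3/2)*d + x < 5 and 2*d + x <= 1) -> (not ((1/3)*d + q + 3*s <= -3))))
Before q := 3*s + 1: (9*s != 8 or 3*s = 8) and (not (((3/2)*d + x < 5 and 2*d + x <= 1) -> (not ((1/3)*d + 6*s <= -4))))
Before s := q - 3: (9*q != 35 or 3*q = 17) and (not (((3/2)*d + x < 5 and 2*d + x <= 1) -> (not ((1/3)*d + 6*q <= 14))))
Answer: WP = (9*q != 35 or 3*q = 17) and (not (((3/2)*d + x < 5 and 2*d + x <= 1) -> (not ((1/3)*d + 6*q <= 14))))


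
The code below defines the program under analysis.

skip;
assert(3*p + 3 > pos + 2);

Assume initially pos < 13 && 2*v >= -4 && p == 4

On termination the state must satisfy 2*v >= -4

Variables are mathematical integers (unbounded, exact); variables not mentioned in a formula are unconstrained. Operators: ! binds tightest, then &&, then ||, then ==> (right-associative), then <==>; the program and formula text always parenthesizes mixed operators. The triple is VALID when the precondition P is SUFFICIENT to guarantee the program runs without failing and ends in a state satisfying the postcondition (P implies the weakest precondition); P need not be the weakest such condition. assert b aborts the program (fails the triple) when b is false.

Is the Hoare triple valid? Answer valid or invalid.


Working backward. After the program, 2*v >= -4 must hold.
Before assert 3*p + 3 > pos + 2: 3*p > pos - 1 && 2*v >= -4
Before skip: 3*p > pos - 1 && 2*v >= -4
The weakest precondition is 3*p > pos - 1 && 2*v >= -4.
Check whether pos < 13 && 2*v >= -4 && p == 4 implies it.
Every state satisfying the precondition satisfies the weakest precondition: the implication holds.
Answer: valid


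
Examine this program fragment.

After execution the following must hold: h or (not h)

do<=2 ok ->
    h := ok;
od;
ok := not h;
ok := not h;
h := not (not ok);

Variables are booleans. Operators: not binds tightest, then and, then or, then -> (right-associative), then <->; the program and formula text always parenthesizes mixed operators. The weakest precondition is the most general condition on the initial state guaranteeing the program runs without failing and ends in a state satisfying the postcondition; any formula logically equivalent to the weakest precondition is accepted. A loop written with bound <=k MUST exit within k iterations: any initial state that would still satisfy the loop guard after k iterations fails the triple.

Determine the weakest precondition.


Working backward. After the program, the postcondition h or (not h) must hold; in canonical form it is true.
Before h := not (not ok): true
Before ok := not h: true
Before ok := not h: true
Before the loop (bound <=2), unroll the exhaustion recursion (WP_0 = exit-now case; WP_j = one more guarded iteration, up to j = 2):
  WP_0: not ok
  WP_1: ok -> (not ok)
  WP_2: ok -> (ok -> (not ok))
So before the loop: ok -> (ok -> (not ok))
Answer: WP = ok -> (ok -> (not ok))


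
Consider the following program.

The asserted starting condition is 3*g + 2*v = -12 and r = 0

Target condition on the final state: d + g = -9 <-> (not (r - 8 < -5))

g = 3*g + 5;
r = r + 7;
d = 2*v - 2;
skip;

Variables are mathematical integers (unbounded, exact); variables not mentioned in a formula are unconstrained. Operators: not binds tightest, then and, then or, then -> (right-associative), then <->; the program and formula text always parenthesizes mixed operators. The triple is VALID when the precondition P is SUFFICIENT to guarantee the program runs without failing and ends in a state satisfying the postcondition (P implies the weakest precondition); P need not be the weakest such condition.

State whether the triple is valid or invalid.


Working backward. After the program, the postcondition d + g = -9 <-> (not (r - 8 < -5)) must hold; in canonical form it is d + g = -9 <-> (not (r < 3)).
Before skip: d + g = -9 <-> (not (r < 3))
Before d := 2*v - 2: g + 2*v = -7 <-> (not (r < 3))
Before r := r + 7: g + 2*v = -7 <-> (not (r < -4))
Before g := 3*g + 5: 3*g + 2*v = -12 <-> (not (r < -4))
The weakest precondition is 3*g + 2*v = -12 <-> (not (r < -4)).
Check whether 3*g + 2*v = -12 and r = 0 implies it.
Every state satisfying the precondition satisfies the weakest precondition: the implication holds.
Answer: valid


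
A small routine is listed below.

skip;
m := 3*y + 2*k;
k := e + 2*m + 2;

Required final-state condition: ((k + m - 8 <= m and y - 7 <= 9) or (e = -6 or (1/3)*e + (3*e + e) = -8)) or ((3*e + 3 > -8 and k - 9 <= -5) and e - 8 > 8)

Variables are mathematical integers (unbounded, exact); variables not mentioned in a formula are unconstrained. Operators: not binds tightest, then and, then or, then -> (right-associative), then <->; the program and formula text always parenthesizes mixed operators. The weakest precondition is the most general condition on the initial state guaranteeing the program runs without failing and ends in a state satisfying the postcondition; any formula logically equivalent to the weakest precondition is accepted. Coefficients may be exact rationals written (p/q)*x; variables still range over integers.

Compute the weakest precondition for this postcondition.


Working backward. After the program, the postcondition ((k + m - 8 <= m and y - 7 <= 9) or (e = -6 or (1/3)*e + (3*e + e) = -8)) or ((3*e + 3 > -8 and k - 9 <= -5) and e - 8 > 8) must hold; in canonical form it is (k <= 8 and y <= 16) or e = -6 or (13/3)*e = -8 or (3*e > -11 and k <= 4 and e > 16).
Before k := e + 2*m + 2: (e + 2*m <= 6 and y <= 16) or e = -6 or (13/3)*e = -8 or (3*e > -11 and e + 2*m <= 2 and e > 16)
Before m := 3*y + 2*k: (e + 4*k + 6*y <= 6 and y <= 16) or e = -6 or (13/3)*e = -8 or (3*e > -11 and e + 4*k + 6*y <= 2 and e > 16)
Before skip: (e + 4*k + 6*y <= 6 and y <= 16) or e = -6 or (13/3)*e = -8 or (3*e > -11 and e + 4*k + 6*y <= 2 and e > 16)
Answer: WP = (e + 4*k + 6*y <= 6 and y <= 16) or e = -6 or (13/3)*e = -8 or (3*e > -11 and e + 4*k + 6*y <= 2 and e > 16)


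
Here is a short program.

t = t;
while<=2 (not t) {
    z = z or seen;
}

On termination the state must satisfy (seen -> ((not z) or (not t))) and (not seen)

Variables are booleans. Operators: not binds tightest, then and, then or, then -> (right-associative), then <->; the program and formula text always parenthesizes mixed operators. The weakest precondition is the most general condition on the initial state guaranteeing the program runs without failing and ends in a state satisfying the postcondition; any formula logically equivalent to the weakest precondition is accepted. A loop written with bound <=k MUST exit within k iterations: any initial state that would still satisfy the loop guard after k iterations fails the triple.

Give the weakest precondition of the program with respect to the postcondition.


Working backward. After the program, (seen -> ((not z) or (not t))) and (not seen) must hold.
Before the loop (bound <=2), unroll the exhaustion recursion (WP_0 = exit-now case; WP_j = one more guarded iteration, up to j = 2):
  WP_0: t and (seen -> ((not z) or (not t))) and (not seen)
  WP_1: ((not t) -> (t and (seen -> ((not (z or seen)) or (not t))) and (not seen))) and (t -> ((seen -> ((not z) or (not t))) and (not seen)))
  WP_2: ((not t) -> (((not t) -> (t and (seen -> ((not (z or seen)) or (not t))) and (not seen))) and (t -> ((seen -> ((not (z or seen)) or (not t))) and (not seen))))) and (t -> ((seen -> ((not z) or (not t))) and (not seen)))
So before the loop: ((not t) -> (((not t) -> (t and (seen -> ((not (z or seen)) or (not t))) and (not seen))) and (t -> ((seen -> ((not (z or seen)) or (not t))) and (not seen))))) and (t -> ((seen -> ((not z) or (not t))) and (not seen)))
Before t := t: ((not t) -> (((not t) -> (t and (seen -> ((not (z or seen)) or (not t))) and (not seen))) and (t -> ((seen -> ((not (z or seen)) or (not t))) and (not seen))))) and (t -> ((seen -> ((not z) or (not t))) and (not seen)))
Answer: WP = ((not t) -> (((not t) -> (t and (seen -> ((not (z or seen)) or (not t))) and (not seen))) and (t -> ((seen -> ((not (z or seen)) or (not t))) and (not seen))))) and (t -> ((seen -> ((not z) or (not t))) and (not seen)))


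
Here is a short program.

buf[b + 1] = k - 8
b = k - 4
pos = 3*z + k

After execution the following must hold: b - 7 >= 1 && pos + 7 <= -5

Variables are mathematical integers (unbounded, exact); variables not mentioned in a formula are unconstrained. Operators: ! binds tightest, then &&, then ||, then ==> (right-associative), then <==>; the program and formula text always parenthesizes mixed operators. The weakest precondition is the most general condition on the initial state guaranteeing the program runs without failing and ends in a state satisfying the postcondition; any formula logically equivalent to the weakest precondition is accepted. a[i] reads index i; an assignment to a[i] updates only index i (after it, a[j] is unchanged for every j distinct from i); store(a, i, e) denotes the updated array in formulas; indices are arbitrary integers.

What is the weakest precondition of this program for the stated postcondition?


Working backward. After the program, the postcondition b - 7 >= 1 && pos + 7 <= -5 must hold; in canonical form it is b >= 8 && pos <= -12.
Before pos := 3*z + k: b >= 8 && k + 3*z <= -12
Before b := k - 4: k >= 12 && k + 3*z <= -12
Before buf[b + 1] := k - 8: k >= 12 && k + 3*z <= -12
Answer: WP = k >= 12 && k + 3*z <= -12


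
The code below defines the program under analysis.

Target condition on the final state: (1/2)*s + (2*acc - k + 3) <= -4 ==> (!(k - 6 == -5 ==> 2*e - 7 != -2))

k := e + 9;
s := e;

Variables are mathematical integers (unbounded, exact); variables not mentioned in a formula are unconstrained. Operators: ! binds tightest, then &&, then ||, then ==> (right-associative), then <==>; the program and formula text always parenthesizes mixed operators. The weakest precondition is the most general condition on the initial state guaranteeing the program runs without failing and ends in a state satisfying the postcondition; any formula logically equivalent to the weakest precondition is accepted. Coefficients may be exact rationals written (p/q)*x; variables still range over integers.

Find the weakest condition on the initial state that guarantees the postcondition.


Working backward. After the program, the postcondition (1/2)*s + (2*acc - k + 3) <= -4 ==> (!(k - 6 == -5 ==> 2*e - 7 != -2)) must hold; in canonical form it is 2*acc + (1/2)*s <= k - 7 ==> (!(k == 1 ==> 2*e != 5)).
Before s := e: 2*acc + (1/2)*e <= k - 7 ==> (!(k == 1 ==> 2*e != 5))
Before k := e + 9: 2*acc <= (1/2)*e + 2 ==> (!(e == -8 ==> 2*e != 5))
Answer: WP = 2*acc <= (1/2)*e + 2 ==> (!(e == -8 ==> 2*e != 5))


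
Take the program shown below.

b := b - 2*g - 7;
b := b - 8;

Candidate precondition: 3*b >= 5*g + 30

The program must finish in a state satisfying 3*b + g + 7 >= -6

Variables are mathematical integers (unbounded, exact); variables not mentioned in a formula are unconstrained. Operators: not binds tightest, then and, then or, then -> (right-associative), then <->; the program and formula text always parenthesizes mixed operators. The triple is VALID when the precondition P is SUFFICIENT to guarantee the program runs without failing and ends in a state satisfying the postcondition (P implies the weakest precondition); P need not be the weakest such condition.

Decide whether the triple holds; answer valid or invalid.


Working backward. After the program, the postcondition 3*b + g + 7 >= -6 must hold; in canonical form it is 3*b + g >= -13.
Before b := b - 8: 3*b + g >= 11
Before b := b - 2*g - 7: 3*b >= 5*g + 32
The weakest precondition is 3*b >= 5*g + 32.
Check whether 3*b >= 5*g + 30 implies it.
Countermodel: at the initial state b = 10, g = 0, the precondition holds but the weakest precondition fails.
Answer: invalid


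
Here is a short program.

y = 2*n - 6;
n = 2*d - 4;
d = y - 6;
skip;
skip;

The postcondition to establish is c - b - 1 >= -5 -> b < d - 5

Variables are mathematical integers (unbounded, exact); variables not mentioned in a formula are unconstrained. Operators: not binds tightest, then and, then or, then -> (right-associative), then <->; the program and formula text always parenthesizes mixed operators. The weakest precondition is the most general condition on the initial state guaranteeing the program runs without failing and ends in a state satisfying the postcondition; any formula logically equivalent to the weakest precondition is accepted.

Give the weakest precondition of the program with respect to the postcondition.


Working backward. After the program, the postcondition c - b - 1 >= -5 -> b < d - 5 must hold; in canonical form it is c >= b - 4 -> b < d - 5.
Before skip: c >= b - 4 -> b < d - 5
Before skip: c >= b - 4 -> b < d - 5
Before d := y - 6: c >= b - 4 -> b < y - 11
Before n := 2*d - 4: c >= b - 4 -> b < y - 11
Before y := 2*n - 6: c >= b - 4 -> b < 2*n - 17
Answer: WP = c >= b - 4 -> b < 2*n - 17


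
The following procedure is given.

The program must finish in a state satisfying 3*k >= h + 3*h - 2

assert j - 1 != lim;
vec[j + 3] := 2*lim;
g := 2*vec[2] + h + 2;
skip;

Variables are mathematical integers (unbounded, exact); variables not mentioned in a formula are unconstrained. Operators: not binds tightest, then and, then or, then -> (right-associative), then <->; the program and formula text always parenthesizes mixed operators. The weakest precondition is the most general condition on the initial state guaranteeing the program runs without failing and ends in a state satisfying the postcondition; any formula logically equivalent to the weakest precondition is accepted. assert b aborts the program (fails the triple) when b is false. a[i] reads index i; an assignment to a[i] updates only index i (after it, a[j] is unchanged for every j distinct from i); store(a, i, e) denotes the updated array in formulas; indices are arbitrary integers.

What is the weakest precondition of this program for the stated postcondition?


Working backward. After the program, the postcondition 3*k >= h + 3*h - 2 must hold; in canonical form it is 3*k >= 4*h - 2.
Before skip: 3*k >= 4*h - 2
Before g := 2*vec[2] + h + 2: 3*k >= 4*h - 2
Before vec[j + 3] := 2*lim: 3*k >= 4*h - 2
Before assert j - 1 != lim: j != lim + 1 and 3*k >= 4*h - 2
Answer: WP = j != lim + 1 and 3*k >= 4*h - 2


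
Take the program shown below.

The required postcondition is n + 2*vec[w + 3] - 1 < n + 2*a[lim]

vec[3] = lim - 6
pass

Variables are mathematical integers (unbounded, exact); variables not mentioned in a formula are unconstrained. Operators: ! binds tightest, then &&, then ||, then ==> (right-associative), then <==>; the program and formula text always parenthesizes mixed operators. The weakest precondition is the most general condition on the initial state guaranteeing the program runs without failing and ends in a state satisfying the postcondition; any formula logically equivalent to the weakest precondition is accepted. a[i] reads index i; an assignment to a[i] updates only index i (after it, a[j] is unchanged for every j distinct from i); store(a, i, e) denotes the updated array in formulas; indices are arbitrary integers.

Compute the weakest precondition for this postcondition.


Working backward. After the program, the postcondition n + 2*vec[w + 3] - 1 < n + 2*a[lim] must hold; in canonical form it is 2*vec[w + 3] < 2*a[lim] + 1.
Before skip: 2*vec[w + 3] < 2*a[lim] + 1
Before vec[3] := lim - 6: 2*store(vec, 3, lim - 6)[w + 3] < 2*a[lim] + 1
Answer: WP = 2*store(vec, 3, lim - 6)[w + 3] < 2*a[lim] + 1


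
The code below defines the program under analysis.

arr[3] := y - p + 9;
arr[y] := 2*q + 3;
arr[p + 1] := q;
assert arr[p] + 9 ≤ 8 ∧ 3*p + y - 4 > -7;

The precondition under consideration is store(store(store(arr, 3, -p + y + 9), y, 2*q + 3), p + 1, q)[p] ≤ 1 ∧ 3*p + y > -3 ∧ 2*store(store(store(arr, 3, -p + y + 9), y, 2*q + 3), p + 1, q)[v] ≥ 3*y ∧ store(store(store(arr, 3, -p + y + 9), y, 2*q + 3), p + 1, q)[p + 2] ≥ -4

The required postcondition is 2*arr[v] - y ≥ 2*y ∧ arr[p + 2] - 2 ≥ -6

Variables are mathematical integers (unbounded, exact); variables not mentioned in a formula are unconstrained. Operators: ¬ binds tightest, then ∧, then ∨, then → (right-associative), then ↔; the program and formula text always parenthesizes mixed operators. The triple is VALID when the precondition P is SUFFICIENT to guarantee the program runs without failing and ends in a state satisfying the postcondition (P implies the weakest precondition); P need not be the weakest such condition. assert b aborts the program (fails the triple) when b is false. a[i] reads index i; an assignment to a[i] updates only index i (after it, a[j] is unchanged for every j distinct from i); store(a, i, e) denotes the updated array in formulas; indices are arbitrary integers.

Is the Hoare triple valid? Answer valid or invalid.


Working backward. After the program, the postcondition 2*arr[v] - y ≥ 2*y ∧ arr[p + 2] - 2 ≥ -6 must hold; in canonical form it is 2*arr[v] ≥ 3*y ∧ arr[p + 2] ≥ -4.
Before assert arr[p] + 9 ≤ 8 ∧ 3*p + y - 4 > -7: arr[p] ≤ -1 ∧ 3*p + y > -3 ∧ 2*arr[v] ≥ 3*y ∧ arr[p + 2] ≥ -4
Before arr[p + 1] := q: store(arr, p + 1, q)[p] ≤ -1 ∧ 3*p + y > -3 ∧ 2*store(arr, p + 1, q)[v] ≥ 3*y ∧ store(arr, p + 1, q)[p + 2] ≥ -4
Before arr[y] := 2*q + 3: store(store(arr, y, 2*q + 3), p + 1, q)[p] ≤ -1 ∧ 3*p + y > -3 ∧ 2*store(store(arr, y, 2*q + 3), p + 1, q)[v] ≥ 3*y ∧ store(store(arr, y, 2*q + 3), p + 1, q)[p + 2] ≥ -4
Before arr[3] := y - p + 9: store(store(store(arr, 3, -p + y + 9), y, 2*q + 3), p + 1, q)[p] ≤ -1 ∧ 3*p + y > -3 ∧ 2*store(store(store(arr, 3, -p + y + 9), y, 2*q + 3), p + 1, q)[v] ≥ 3*y ∧ store(store(store(arr, 3, -p + y + 9), y, 2*q + 3), p + 1, q)[p + 2] ≥ -4
The weakest precondition is store(store(store(arr, 3, -p + y + 9), y, 2*q + 3), p + 1, q)[p] ≤ -1 ∧ 3*p + y > -3 ∧ 2*store(store(store(arr, 3, -p + y + 9), y, 2*q + 3), p + 1, q)[v] ≥ 3*y ∧ store(store(store(arr, 3, -p + y + 9), y, 2*q + 3), p + 1, q)[p + 2] ≥ -4.
Check whether store(store(store(arr, 3, -p + y + 9), y, 2*q + 3), p + 1, q)[p] ≤ 1 ∧ 3*p + y > -3 ∧ 2*store(store(store(arr, 3, -p + y + 9), y, 2*q + 3), p + 1, q)[v] ≥ 3*y ∧ store(store(store(arr, 3, -p + y + 9), y, 2*q + 3), p + 1, q)[p + 2] ≥ -4 implies it.
Countermodel: at the initial state arr = {[1] = 5, [2] = 0, [3] = 5, [4] = 12042, [13] = 17809, elsewhere 5}, p = 2, q = 28409, v = 13, y = 1, the precondition holds but the weakest precondition fails.
Answer: invalid


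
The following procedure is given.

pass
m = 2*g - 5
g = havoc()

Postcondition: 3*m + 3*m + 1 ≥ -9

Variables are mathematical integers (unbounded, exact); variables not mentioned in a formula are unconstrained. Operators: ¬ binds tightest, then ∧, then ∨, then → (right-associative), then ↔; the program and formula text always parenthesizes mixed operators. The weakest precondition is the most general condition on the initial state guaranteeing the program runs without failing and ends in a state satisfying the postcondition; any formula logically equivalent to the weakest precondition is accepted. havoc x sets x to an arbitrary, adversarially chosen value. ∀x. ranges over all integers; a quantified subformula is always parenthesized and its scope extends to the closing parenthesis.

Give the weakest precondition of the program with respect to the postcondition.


Working backward. After the program, the postcondition 3*m + 3*m + 1 ≥ -9 must hold; in canonical form it is 6*m ≥ -10.
Before havoc g: 6*m ≥ -10
Before m := 2*g - 5: 12*g ≥ 20
Before skip: 12*g ≥ 20
Answer: WP = 12*g ≥ 20


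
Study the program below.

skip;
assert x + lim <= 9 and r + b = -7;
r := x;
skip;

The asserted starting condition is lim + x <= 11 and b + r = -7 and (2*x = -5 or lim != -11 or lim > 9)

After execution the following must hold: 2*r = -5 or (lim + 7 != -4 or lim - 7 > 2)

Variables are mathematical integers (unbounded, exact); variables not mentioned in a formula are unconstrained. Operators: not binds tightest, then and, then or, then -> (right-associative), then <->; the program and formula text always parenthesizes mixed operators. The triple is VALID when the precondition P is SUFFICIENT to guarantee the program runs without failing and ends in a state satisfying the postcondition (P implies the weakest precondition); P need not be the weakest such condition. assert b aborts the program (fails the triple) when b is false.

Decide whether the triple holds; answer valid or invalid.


Working backward. After the program, the postcondition 2*r = -5 or (lim + 7 != -4 or lim - 7 > 2) must hold; in canonical form it is 2*r = -5 or lim != -11 or lim > 9.
Before skip: 2*r = -5 or lim != -11 or lim > 9
Before r := x: 2*x = -5 or lim != -11 or lim > 9
Before assert x + lim <= 9 and r + b = -7: lim + x <= 9 and b + r = -7 and (2*x = -5 or lim != -11 or lim > 9)
Before skip: lim + x <= 9 and b + r = -7 and (2*x = -5 or lim != -11 or lim > 9)
The weakest precondition is lim + x <= 9 and b + r = -7 and (2*x = -5 or lim != -11 or lim > 9).
Check whether lim + x <= 11 and b + r = -7 and (2*x = -5 or lim != -11 or lim > 9) implies it.
Countermodel: at the initial state b = -7, lim = -10, r = 0, x = 20, the precondition holds but the weakest precondition fails.
Answer: invalid


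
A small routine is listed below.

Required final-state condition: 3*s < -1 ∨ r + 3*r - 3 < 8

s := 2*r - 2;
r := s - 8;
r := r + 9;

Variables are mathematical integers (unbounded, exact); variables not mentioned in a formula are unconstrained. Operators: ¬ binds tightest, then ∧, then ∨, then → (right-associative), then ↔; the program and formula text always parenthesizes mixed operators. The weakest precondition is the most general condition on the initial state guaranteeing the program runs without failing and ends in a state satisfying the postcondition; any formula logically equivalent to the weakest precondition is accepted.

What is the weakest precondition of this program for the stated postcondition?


Working backward. After the program, the postcondition 3*s < -1 ∨ r + 3*r - 3 < 8 must hold; in canonical form it is 3*s < -1 ∨ 4*r < 11.
Before r := r + 9: 3*s < -1 ∨ 4*r < -25
Before r := s - 8: 3*s < -1 ∨ 4*s < 7
Before s := 2*r - 2: 6*r < 5 ∨ 8*r < 15
Answer: WP = 6*r < 5 ∨ 8*r < 15


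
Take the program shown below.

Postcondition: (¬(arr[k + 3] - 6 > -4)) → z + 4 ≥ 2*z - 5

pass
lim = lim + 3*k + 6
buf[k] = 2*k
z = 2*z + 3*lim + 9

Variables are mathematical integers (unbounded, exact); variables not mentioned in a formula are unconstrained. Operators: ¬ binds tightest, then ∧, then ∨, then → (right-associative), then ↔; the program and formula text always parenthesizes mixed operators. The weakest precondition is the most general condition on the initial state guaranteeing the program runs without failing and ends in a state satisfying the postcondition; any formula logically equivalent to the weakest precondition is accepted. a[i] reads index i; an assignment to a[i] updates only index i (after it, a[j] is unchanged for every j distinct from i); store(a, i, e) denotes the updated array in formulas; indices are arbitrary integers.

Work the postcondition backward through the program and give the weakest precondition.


Working backward. After the program, the postcondition (¬(arr[k + 3] - 6 > -4)) → z + 4 ≥ 2*z - 5 must hold; in canonical form it is (¬(arr[k + 3] > 2)) → z ≤ 9.
Before z := 2*z + 3*lim + 9: (¬(arr[k + 3] > 2)) → 3*lim + 2*z ≤ 0
Before buf[k] := 2*k: (¬(arr[k + 3] > 2)) → 3*lim + 2*z ≤ 0
Before lim := lim + 3*k + 6: (¬(arr[k + 3] > 2)) → 9*k + 3*lim + 2*z ≤ -18
Before skip: (¬(arr[k + 3] > 2)) → 9*k + 3*lim + 2*z ≤ -18
Answer: WP = (¬(arr[k + 3] > 2)) → 9*k + 3*lim + 2*z ≤ -18


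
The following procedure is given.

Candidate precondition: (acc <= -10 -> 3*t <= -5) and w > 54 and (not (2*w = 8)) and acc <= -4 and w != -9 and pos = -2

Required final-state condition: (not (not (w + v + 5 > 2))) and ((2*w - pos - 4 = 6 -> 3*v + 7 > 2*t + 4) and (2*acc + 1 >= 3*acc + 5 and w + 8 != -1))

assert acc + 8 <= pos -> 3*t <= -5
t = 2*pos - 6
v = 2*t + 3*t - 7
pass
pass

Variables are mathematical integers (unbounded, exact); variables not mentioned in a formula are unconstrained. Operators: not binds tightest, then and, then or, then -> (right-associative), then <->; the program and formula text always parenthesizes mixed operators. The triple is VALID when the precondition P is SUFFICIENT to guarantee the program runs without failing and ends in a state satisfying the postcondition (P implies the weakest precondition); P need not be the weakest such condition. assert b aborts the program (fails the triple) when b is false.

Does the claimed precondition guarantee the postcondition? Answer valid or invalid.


Working backward. After the program, the postcondition (not (not (w + v + 5 > 2))) and ((2*w - pos - 4 = 6 -> 3*v + 7 > 2*t + 4) and (2*acc + 1 >= 3*acc + 5 and w + 8 != -1)) must hold; in canonical form it is v + w > -3 and (2*w = pos + 10 -> 3*v > 2*t - 3) and acc <= -4 and w != -9.
Before skip: v + w > -3 and (2*w = pos + 10 -> 3*v > 2*t - 3) and acc <= -4 and w != -9
Before skip: v + w > -3 and (2*w = pos + 10 -> 3*v > 2*t - 3) and acc <= -4 and w != -9
Before v := 2*t + 3*t - 7: 5*t + w > 4 and (2*w = pos + 10 -> 13*t > 18) and acc <= -4 and w != -9
Before t := 2*pos - 6: 10*pos + w > 34 and (2*w = pos + 10 -> 26*pos > 96) and acc <= -4 and w != -9
Before assert acc + 8 <= pos -> 3*t <= -5: (acc <= pos - 8 -> 3*t <= -5) and 10*pos + w > 34 and (2*w = pos + 10 -> 26*pos > 96) and acc <= -4 and w != -9
The weakest precondition is (acc <= pos - 8 -> 3*t <= -5) and 10*pos + w > 34 and (2*w = pos + 10 -> 26*pos > 96) and acc <= -4 and w != -9.
Check whether (acc <= -10 -> 3*t <= -5) and w > 54 and (not (2*w = 8)) and acc <= -4 and w != -9 and pos = -2 implies it.
Every state satisfying the precondition satisfies the weakest precondition: the implication holds.
Answer: valid
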